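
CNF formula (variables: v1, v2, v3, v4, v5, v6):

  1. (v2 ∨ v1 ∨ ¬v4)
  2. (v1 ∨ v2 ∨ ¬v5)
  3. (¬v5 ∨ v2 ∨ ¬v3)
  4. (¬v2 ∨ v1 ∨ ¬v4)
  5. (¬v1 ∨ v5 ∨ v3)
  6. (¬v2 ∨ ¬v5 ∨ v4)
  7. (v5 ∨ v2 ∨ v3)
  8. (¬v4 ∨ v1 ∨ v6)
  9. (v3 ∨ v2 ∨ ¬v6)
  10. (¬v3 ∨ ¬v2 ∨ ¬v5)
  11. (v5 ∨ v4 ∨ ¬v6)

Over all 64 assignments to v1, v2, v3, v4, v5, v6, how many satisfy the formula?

13

Case analysis on v2 and v5:
  v2=T, v5=T: remaining (v1,v3,v4,v6) ∈ {(T,F,T,F); (T,F,T,T)} — 2.
  v2=T, v5=F: 5 of the 16 assignments to (v1,v3,v4,v6) work.
  v2=F, v5=T: remaining (v1,v3,v4,v6) ∈ {(T,F,F,F); (T,F,T,F)} — 2.
  v2=F, v5=F: remaining (v1,v3,v4,v6) ∈ {(F,T,F,F); (T,T,F,F); (T,T,T,F); (T,T,T,T)} — 4.
Total: 2 + 5 + 2 + 4 = 13.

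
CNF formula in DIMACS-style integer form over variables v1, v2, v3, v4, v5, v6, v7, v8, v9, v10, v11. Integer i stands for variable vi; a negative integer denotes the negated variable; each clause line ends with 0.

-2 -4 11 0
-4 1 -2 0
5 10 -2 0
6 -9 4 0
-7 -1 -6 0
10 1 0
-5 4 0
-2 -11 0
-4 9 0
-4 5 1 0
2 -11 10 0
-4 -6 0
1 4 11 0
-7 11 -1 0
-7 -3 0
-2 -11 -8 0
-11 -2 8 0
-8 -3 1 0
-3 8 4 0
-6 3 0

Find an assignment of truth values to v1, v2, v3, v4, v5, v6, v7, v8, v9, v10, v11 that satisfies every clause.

v1=True, v2=False, v3=True, v4=False, v5=False, v6=False, v7=False, v8=True, v9=False, v10=True, v11=False

Check each clause:
  1. (!v4 || !v2 || v11) — !v4 is true.
  2. (!v4 || !v2 || v1) — v1 is true.
  3. (v10 || !v2 || v5) — v10 is true.
  4. (!v9 || v6 || v4) — !v9 is true.
  5. (!v1 || !v7 || !v6) — !v7 is true.
  6. (v10 || v1) — v1 is true.
  7. (v4 || !v5) — !v5 is true.
  8. (!v2 || !v11) — !v11 is true.
  9. (!v4 || v9) — !v4 is true.
  10. (v5 || !v4 || v1) — v1 is true.
  11. (!v11 || v10 || v2) — v10 is true.
  12. (!v4 || !v6) — !v6 is true.
  13. (v11 || v1 || v4) — v1 is true.
  14. (!v7 || v11 || !v1) — !v7 is true.
  15. (!v3 || !v7) — !v7 is true.
  16. (!v11 || !v8 || !v2) — !v11 is true.
  17. (!v11 || !v2 || v8) — v8 is true.
  18. (!v8 || !v3 || v1) — v1 is true.
  19. (!v3 || v4 || v8) — v8 is true.
  20. (!v6 || v3) — !v6 is true.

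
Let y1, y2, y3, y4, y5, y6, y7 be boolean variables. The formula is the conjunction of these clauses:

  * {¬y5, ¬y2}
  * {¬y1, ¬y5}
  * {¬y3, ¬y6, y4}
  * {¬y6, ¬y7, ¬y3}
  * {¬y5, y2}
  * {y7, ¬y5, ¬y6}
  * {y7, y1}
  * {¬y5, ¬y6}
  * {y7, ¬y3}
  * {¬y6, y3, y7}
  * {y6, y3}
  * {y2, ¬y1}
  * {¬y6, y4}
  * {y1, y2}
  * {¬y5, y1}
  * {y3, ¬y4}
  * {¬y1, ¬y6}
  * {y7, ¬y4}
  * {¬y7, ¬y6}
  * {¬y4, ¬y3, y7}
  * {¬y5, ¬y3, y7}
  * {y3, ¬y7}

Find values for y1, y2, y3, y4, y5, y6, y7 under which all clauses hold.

y1 = False  y2 = True  y3 = True  y4 = False  y5 = False  y6 = False  y7 = True

y5 occurs only negated in the remaining clauses — set y5 = False.
Set y1 = False and propagate.
  then y7 is forced to True.
  then y2 is forced to True.
  then y6 is forced to False.
  then y3 is forced to True.
y4 is now unconstrained; take y4 = False.
Every clause has at least one true literal under this assignment.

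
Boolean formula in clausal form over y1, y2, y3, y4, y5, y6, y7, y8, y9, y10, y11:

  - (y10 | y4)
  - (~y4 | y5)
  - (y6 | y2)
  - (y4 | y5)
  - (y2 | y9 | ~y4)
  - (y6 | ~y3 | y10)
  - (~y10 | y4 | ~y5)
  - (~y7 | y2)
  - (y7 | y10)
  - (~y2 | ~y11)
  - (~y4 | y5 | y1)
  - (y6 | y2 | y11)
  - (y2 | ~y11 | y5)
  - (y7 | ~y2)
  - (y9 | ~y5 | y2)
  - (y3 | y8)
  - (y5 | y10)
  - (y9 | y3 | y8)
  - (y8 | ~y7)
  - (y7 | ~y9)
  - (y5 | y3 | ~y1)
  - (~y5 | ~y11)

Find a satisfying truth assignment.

y1=True  y2=True  y3=False  y4=True  y5=True  y6=True  y7=True  y8=True  y9=False  y10=True  y11=False

y6 occurs only positively in the remaining clauses — set y6 = True.
Pure literal: y8 appears only positively; assign y8 = True.
Branch on y1: take y1 = True.
Branch on y2: take y2 = True.
  then y11 is forced to False.
  then y7 is forced to True.
For the remaining variables, y3 = False, y4 = True, y5 = True, y9 = False, y10 = True works.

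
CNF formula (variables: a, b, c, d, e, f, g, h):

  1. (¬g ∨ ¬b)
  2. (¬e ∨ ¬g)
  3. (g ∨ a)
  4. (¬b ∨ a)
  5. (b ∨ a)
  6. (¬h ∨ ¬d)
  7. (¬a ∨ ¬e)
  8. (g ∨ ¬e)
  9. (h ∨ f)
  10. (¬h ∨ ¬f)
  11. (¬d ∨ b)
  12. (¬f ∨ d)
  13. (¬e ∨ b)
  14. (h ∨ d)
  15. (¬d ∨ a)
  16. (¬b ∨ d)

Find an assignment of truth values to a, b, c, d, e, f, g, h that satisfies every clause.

a=True, b=False, c=True, d=False, e=False, f=False, g=False, h=True

Check each clause:
  1. (¬b ∨ ¬g) — ¬g is true.
  2. (¬g ∨ ¬e) — ¬g is true.
  3. (g ∨ a) — a is true.
  4. (a ∨ ¬b) — a is true.
  5. (b ∨ a) — a is true.
  6. (¬h ∨ ¬d) — ¬d is true.
  7. (¬e ∨ ¬a) — ¬e is true.
  8. (¬e ∨ g) — ¬e is true.
  9. (h ∨ f) — h is true.
  10. (¬h ∨ ¬f) — ¬f is true.
  11. (b ∨ ¬d) — ¬d is true.
  12. (¬f ∨ d) — ¬f is true.
  13. (¬e ∨ b) — ¬e is true.
  14. (d ∨ h) — h is true.
  15. (¬d ∨ a) — a is true.
  16. (d ∨ ¬b) — ¬b is true.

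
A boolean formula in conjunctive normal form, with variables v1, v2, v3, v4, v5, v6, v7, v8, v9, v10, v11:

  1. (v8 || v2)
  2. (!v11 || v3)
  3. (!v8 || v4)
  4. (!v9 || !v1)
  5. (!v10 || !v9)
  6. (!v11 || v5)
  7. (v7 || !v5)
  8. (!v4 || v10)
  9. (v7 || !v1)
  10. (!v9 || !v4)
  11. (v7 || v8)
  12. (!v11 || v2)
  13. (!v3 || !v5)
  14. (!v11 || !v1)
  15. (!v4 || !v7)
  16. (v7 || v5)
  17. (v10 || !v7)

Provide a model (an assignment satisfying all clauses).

v1 = False, v2 = True, v3 = False, v4 = False, v5 = True, v6 = False, v7 = True, v8 = False, v9 = False, v10 = True, v11 = False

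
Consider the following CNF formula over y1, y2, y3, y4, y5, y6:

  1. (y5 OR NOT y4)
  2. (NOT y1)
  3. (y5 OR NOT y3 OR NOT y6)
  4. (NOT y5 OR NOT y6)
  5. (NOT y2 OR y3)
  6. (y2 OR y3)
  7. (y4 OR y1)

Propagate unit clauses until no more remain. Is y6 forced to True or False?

False

(NOT y1) stands alone — y1 = False.
(y4 OR y1): since y1 = False, the clause reduces to (y4). y4 = True.
(NOT y4 OR y5): since y4 = True, the clause reduces to (y5). y5 = True.
In (NOT y5 OR NOT y6), NOT y5 is now false; NOT y6 must hold, so y6 = False.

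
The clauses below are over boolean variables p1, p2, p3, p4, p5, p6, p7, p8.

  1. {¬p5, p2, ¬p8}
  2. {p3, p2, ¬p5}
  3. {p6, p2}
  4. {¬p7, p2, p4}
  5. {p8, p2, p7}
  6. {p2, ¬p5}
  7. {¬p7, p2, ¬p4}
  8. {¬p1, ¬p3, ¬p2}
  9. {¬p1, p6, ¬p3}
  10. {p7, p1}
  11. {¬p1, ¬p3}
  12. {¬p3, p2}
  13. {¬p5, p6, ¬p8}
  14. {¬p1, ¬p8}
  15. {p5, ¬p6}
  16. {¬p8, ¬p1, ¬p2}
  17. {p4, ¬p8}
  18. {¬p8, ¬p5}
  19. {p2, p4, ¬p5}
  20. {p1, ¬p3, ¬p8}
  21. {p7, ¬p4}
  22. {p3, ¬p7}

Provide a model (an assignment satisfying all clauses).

Set p1 = True and propagate.
  then p3 is forced to False.
  then p8 is forced to False.
  then p7 is forced to False.
  then p2 is forced to True.
  then p4 is forced to False.
The remaining clauses are satisfied by p5 = True, p6 = True.

p1=T, p2=T, p3=F, p4=F, p5=T, p6=T, p7=F, p8=F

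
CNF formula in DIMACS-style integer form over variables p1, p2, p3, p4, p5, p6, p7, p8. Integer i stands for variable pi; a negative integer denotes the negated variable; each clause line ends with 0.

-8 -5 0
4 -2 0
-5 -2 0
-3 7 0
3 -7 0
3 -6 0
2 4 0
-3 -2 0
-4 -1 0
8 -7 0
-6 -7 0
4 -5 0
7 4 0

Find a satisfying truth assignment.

p1=0, p2=0, p3=0, p4=1, p5=0, p6=0, p7=0, p8=1

Check each clause:
  1. {¬p8, ¬p5} — ¬p5 is true.
  2. {p4, ¬p2} — p4 is true.
  3. {¬p5, ¬p2} — ¬p5 is true.
  4. {p7, ¬p3} — ¬p3 is true.
  5. {¬p7, p3} — ¬p7 is true.
  6. {¬p6, p3} — ¬p6 is true.
  7. {p4, p2} — p4 is true.
  8. {¬p3, ¬p2} — ¬p3 is true.
  9. {¬p1, ¬p4} — ¬p1 is true.
  10. {¬p7, p8} — p8 is true.
  11. {¬p7, ¬p6} — ¬p7 is true.
  12. {¬p5, p4} — ¬p5 is true.
  13. {p7, p4} — p4 is true.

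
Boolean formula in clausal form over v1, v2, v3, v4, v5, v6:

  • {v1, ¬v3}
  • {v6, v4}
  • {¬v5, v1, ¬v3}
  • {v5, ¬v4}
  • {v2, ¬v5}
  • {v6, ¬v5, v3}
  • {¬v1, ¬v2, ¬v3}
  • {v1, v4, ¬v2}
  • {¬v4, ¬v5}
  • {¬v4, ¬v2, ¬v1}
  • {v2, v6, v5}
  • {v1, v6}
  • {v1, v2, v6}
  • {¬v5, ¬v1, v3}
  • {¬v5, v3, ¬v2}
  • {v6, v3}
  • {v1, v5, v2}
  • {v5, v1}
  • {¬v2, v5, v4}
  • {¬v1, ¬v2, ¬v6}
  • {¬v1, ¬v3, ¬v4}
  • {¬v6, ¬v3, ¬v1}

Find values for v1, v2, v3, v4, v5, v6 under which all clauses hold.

Branch on v1: take v1 = True.
Branch on v2: take v2 = False.
  then v5 is forced to False.
  then v4 is forced to False.
  then v6 is forced to True.
  then v3 is forced to False.

v1 = True, v2 = False, v3 = False, v4 = False, v5 = False, v6 = True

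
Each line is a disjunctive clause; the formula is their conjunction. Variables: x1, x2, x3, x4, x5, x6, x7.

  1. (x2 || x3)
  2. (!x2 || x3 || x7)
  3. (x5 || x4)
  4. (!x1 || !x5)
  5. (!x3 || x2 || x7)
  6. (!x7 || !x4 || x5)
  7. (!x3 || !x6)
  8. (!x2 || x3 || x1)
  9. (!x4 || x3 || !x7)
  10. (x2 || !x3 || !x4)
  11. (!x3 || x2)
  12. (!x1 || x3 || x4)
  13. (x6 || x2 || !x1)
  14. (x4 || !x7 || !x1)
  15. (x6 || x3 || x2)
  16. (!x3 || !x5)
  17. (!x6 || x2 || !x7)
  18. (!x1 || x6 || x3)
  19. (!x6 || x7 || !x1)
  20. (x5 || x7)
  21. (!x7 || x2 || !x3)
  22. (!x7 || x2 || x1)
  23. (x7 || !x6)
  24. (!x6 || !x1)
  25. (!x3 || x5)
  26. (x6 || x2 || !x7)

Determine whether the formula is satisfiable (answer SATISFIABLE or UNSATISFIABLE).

UNSATISFIABLE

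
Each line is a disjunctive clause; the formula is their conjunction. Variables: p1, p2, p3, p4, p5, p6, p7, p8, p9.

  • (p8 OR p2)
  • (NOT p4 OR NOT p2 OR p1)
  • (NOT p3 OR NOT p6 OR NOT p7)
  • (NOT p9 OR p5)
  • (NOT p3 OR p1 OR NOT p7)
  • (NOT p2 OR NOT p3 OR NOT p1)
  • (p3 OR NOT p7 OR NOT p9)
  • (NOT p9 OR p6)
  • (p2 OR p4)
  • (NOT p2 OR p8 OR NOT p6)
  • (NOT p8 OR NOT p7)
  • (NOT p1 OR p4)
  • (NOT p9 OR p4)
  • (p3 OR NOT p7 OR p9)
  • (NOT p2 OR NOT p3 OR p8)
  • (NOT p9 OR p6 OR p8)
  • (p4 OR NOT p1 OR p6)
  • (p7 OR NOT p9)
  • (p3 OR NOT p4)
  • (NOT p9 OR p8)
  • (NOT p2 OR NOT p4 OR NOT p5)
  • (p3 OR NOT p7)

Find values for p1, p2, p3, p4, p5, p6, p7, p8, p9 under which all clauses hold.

p1=T  p2=F  p3=T  p4=T  p5=F  p6=F  p7=F  p8=T  p9=F

Check each clause:
  1. (p2 OR p8) — p8 is true.
  2. (p1 OR NOT p4 OR NOT p2) — p1 is true.
  3. (NOT p6 OR NOT p7 OR NOT p3) — NOT p7 is true.
  4. (NOT p9 OR p5) — NOT p9 is true.
  5. (p1 OR NOT p7 OR NOT p3) — NOT p7 is true.
  6. (NOT p2 OR NOT p3 OR NOT p1) — NOT p2 is true.
  7. (p3 OR NOT p7 OR NOT p9) — NOT p7 is true.
  8. (p6 OR NOT p9) — NOT p9 is true.
  9. (p4 OR p2) — p4 is true.
  10. (NOT p6 OR NOT p2 OR p8) — p8 is true.
  11. (NOT p7 OR NOT p8) — NOT p7 is true.
  12. (NOT p1 OR p4) — p4 is true.
  13. (p4 OR NOT p9) — p4 is true.
  14. (NOT p7 OR p3 OR p9) — NOT p7 is true.
  15. (p8 OR NOT p3 OR NOT p2) — p8 is true.
  16. (p8 OR NOT p9 OR p6) — p8 is true.
  17. (p4 OR NOT p1 OR p6) — p4 is true.
  18. (NOT p9 OR p7) — NOT p9 is true.
  19. (NOT p4 OR p3) — p3 is true.
  20. (NOT p9 OR p8) — p8 is true.
  21. (NOT p4 OR NOT p5 OR NOT p2) — NOT p5 is true.
  22. (NOT p7 OR p3) — NOT p7 is true.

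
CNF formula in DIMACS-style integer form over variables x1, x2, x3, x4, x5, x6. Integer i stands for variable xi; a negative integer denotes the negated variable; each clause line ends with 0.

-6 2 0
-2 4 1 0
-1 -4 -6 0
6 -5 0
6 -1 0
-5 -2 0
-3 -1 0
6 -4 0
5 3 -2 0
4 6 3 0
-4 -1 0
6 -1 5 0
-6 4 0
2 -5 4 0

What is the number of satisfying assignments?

2

Satisfying assignments:
  x1=F x2=F x3=T x4=F x5=F x6=F
  x1=F x2=T x3=T x4=T x5=F x6=T
That's 2 in total.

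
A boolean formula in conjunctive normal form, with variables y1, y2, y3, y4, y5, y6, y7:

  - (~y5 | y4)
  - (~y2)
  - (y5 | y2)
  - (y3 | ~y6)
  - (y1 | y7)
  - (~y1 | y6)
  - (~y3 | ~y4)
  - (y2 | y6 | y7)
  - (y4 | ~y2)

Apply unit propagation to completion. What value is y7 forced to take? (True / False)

Unit clause (~y2) sets y2 = False.
(y5 | y2) with y2 = False leaves only y5, so y5 = True.
(~y5 | y4) with y5 = True leaves only y4, so y4 = True.
(~y3 | ~y4): since y4 = True, the clause reduces to (~y3). y3 = False.
(~y6 | y3) with y3 = False leaves only ~y6, so y6 = False.
(~y1 | y6) with y6 = False leaves only ~y1, so y1 = False.
(y7 | y1): since y1 = False, the clause reduces to (y7). y7 = True.

True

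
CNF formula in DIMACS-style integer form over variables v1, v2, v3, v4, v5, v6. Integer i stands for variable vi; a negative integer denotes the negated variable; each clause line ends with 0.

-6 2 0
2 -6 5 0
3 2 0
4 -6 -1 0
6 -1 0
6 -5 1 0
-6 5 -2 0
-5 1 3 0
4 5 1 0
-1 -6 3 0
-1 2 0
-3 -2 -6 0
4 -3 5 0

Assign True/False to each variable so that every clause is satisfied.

Pure literal: v4 appears only positively; assign v4 = True.
Try v1 = False.
For the remaining variables, v2 = True, v3 = True, v5 = False, v6 = False works.

v1=F  v2=T  v3=T  v4=T  v5=F  v6=F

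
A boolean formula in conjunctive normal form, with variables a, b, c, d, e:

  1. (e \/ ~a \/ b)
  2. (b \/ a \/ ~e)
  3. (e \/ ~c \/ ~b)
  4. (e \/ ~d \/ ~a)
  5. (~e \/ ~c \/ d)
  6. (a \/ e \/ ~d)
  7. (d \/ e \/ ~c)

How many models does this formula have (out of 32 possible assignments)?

12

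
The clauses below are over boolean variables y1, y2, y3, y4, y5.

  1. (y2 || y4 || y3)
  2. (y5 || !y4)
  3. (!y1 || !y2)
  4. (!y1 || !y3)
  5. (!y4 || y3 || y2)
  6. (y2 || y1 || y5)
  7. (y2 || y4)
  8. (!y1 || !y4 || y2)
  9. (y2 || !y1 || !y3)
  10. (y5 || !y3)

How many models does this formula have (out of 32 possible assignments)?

The models are:
  y1=0 y2=0 y3=1 y4=1 y5=1
  y1=0 y2=1 y3=0 y4=0 y5=0
  y1=0 y2=1 y3=0 y4=0 y5=1
  y1=0 y2=1 y3=0 y4=1 y5=1
  y1=0 y2=1 y3=1 y4=0 y5=1
  y1=0 y2=1 y3=1 y4=1 y5=1
Count: 6.

6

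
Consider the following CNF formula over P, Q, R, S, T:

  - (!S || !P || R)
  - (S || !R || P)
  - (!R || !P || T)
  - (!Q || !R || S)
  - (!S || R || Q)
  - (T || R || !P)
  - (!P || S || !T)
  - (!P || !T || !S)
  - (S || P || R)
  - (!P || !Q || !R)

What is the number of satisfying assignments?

6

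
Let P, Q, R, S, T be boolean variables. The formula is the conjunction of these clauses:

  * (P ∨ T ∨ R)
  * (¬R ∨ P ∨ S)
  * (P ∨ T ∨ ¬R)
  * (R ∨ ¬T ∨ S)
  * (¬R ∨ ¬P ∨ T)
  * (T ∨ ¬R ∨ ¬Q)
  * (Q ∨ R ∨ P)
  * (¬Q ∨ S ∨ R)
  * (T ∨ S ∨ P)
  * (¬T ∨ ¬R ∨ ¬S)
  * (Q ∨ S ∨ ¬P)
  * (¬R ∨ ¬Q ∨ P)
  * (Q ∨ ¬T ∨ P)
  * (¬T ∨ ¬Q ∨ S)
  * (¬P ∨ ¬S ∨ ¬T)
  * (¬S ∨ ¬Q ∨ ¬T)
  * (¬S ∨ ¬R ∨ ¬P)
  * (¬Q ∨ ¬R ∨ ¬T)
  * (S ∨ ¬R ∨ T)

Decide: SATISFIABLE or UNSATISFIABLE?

SATISFIABLE

Try P = True.
Branch on Q: take Q = True.
Set R = False and propagate.
  then S is forced to True.
  then T is forced to False.
Every clause has at least one true literal under this assignment.
So P=True  Q=True  R=False  S=True  T=False is a satisfying assignment.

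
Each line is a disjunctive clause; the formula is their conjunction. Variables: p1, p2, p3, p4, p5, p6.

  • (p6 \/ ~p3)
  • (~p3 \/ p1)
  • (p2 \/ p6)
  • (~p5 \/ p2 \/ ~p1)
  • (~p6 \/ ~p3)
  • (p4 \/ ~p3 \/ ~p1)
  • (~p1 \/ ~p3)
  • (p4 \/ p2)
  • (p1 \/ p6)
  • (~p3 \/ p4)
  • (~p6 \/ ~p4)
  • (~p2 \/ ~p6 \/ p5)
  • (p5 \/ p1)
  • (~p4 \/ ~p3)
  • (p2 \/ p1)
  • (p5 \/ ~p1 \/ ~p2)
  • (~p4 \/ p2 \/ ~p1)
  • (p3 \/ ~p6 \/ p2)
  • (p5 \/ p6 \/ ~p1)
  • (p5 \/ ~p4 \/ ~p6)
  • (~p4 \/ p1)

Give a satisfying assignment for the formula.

p1=True  p2=True  p3=False  p4=False  p5=True  p6=True

Try p1 = True.
  then p3 is forced to False.
For the remaining variables, p2 = True, p4 = False, p5 = True, p6 = True works.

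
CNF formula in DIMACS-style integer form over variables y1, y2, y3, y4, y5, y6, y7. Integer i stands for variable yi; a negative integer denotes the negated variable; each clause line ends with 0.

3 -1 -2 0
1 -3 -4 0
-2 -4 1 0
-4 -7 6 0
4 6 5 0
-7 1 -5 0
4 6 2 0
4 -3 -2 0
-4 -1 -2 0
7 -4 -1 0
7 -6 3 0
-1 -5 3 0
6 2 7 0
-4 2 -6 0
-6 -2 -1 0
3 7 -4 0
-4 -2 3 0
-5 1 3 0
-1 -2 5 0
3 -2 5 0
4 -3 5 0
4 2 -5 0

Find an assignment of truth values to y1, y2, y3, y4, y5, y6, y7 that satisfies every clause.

y1 = False, y2 = False, y3 = False, y4 = False, y5 = False, y6 = True, y7 = True

Check each clause:
  1. (~y2 | y3 | ~y1) — ~y2 is true.
  2. (~y4 | y1 | ~y3) — ~y4 is true.
  3. (~y2 | ~y4 | y1) — ~y4 is true.
  4. (~y7 | ~y4 | y6) — ~y4 is true.
  5. (y5 | y6 | y4) — y6 is true.
  6. (~y5 | ~y7 | y1) — ~y5 is true.
  7. (y4 | y2 | y6) — y6 is true.
  8. (~y3 | ~y2 | y4) — ~y3 is true.
  9. (~y4 | ~y1 | ~y2) — ~y4 is true.
  10. (~y1 | ~y4 | y7) — ~y4 is true.
  11. (y3 | y7 | ~y6) — y7 is true.
  12. (~y1 | ~y5 | y3) — ~y1 is true.
  13. (y6 | y7 | y2) — y6 is true.
  14. (y2 | ~y6 | ~y4) — ~y4 is true.
  15. (~y2 | ~y6 | ~y1) — ~y2 is true.
  16. (y3 | y7 | ~y4) — ~y4 is true.
  17. (~y2 | ~y4 | y3) — ~y4 is true.
  18. (~y5 | y1 | y3) — ~y5 is true.
  19. (y5 | ~y1 | ~y2) — ~y2 is true.
  20. (y3 | y5 | ~y2) — ~y2 is true.
  21. (~y3 | y5 | y4) — ~y3 is true.
  22. (y2 | ~y5 | y4) — ~y5 is true.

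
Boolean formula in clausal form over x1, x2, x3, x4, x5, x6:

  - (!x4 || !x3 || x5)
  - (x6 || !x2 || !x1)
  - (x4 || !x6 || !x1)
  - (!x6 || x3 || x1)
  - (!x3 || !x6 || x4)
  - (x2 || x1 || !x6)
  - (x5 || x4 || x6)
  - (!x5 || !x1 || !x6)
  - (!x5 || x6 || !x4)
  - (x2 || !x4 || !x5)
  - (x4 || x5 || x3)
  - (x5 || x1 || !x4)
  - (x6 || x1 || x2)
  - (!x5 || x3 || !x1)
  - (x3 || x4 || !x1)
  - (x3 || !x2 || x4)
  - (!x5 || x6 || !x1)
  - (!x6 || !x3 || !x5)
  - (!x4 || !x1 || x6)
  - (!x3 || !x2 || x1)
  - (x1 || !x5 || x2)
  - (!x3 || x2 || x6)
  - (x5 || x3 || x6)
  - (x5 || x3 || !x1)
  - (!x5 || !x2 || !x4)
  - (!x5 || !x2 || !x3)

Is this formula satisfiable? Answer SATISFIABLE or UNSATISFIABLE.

UNSATISFIABLE

x5 = True:
  x1 = True:
    propagation gives x6=False; an empty clause results — contradiction.
  x1 = False:
    propagation gives x2=True, x3=False, x6=False, x4=False; an empty clause results — contradiction.
x5 = False:
  x1 = True:
    propagation gives x3=True, x4=False, x6=False; an empty clause results — contradiction.
  x1 = False:
    propagation gives x4=False, x6=True, x3=True; an empty clause results — contradiction.
Every branch closes, so no satisfying assignment exists.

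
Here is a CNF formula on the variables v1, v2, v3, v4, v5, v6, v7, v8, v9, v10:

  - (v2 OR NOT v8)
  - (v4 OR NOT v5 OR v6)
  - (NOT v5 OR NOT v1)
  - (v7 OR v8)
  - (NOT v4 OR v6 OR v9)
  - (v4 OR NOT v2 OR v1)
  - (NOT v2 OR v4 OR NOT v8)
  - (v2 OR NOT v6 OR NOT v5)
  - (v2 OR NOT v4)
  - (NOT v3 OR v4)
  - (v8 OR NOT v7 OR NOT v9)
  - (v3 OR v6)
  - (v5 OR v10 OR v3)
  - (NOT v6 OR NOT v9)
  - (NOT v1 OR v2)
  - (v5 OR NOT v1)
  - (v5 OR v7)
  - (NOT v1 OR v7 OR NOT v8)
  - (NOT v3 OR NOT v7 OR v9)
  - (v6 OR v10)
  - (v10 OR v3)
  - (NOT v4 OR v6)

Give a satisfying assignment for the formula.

v1=F  v2=T  v3=F  v4=T  v5=F  v6=T  v7=T  v8=T  v9=F  v10=T

Check each clause:
  1. (v2 OR NOT v8) — v2 is true.
  2. (NOT v5 OR v4 OR v6) — NOT v5 is true.
  3. (NOT v1 OR NOT v5) — NOT v5 is true.
  4. (v7 OR v8) — v8 is true.
  5. (v6 OR NOT v4 OR v9) — v6 is true.
  6. (v1 OR NOT v2 OR v4) — v4 is true.
  7. (NOT v8 OR NOT v2 OR v4) — v4 is true.
  8. (NOT v6 OR v2 OR NOT v5) — v2 is true.
  9. (v2 OR NOT v4) — v2 is true.
  10. (NOT v3 OR v4) — v4 is true.
  11. (v8 OR NOT v7 OR NOT v9) — v8 is true.
  12. (v6 OR v3) — v6 is true.
  13. (v10 OR v3 OR v5) — v10 is true.
  14. (NOT v9 OR NOT v6) — NOT v9 is true.
  15. (NOT v1 OR v2) — v2 is true.
  16. (NOT v1 OR v5) — NOT v1 is true.
  17. (v7 OR v5) — v7 is true.
  18. (NOT v8 OR NOT v1 OR v7) — NOT v1 is true.
  19. (NOT v3 OR v9 OR NOT v7) — NOT v3 is true.
  20. (v6 OR v10) — v10 is true.
  21. (v3 OR v10) — v10 is true.
  22. (NOT v4 OR v6) — v6 is true.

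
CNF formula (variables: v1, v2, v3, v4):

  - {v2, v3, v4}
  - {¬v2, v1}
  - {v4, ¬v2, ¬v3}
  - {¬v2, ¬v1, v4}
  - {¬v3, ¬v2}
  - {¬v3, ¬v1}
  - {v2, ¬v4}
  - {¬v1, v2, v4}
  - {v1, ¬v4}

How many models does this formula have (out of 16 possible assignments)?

2

Satisfying assignments:
  v1=F v2=F v3=T v4=F
  v1=T v2=T v3=F v4=T
Count: 2.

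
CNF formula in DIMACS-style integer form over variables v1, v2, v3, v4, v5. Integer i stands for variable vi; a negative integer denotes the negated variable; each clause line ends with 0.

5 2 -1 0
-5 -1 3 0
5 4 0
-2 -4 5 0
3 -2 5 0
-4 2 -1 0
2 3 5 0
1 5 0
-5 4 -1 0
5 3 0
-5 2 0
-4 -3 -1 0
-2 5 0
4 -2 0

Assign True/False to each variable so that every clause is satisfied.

v1=False, v2=True, v3=True, v4=True, v5=True

Check each clause:
  1. (v5 OR NOT v1 OR v2) — v2 is true.
  2. (NOT v1 OR v3 OR NOT v5) — v3 is true.
  3. (v5 OR v4) — v4 is true.
  4. (NOT v4 OR NOT v2 OR v5) — v5 is true.
  5. (v3 OR v5 OR NOT v2) — v3 is true.
  6. (v2 OR NOT v1 OR NOT v4) — v2 is true.
  7. (v3 OR v5 OR v2) — v2 is true.
  8. (v1 OR v5) — v5 is true.
  9. (NOT v5 OR v4 OR NOT v1) — v4 is true.
  10. (v3 OR v5) — v3 is true.
  11. (v2 OR NOT v5) — v2 is true.
  12. (NOT v3 OR NOT v1 OR NOT v4) — NOT v1 is true.
  13. (NOT v2 OR v5) — v5 is true.
  14. (v4 OR NOT v2) — v4 is true.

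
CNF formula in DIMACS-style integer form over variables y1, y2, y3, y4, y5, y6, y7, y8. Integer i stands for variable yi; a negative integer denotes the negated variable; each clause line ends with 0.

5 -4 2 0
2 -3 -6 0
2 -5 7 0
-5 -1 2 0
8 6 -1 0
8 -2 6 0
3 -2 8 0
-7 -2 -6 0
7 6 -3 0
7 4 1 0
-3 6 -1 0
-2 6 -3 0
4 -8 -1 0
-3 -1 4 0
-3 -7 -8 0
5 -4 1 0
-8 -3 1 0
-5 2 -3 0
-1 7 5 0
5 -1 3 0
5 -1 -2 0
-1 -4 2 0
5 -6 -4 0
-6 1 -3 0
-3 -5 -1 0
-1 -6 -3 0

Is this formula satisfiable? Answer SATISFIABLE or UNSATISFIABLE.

Branch on y1: take y1 = False.
For the remaining variables, y2 = False, y3 = False, y4 = False, y5 = True, y6 = True, y7 = True, y8 = False works.
Every clause has at least one true literal under this assignment.
So y1 = F, y2 = F, y3 = F, y4 = F, y5 = T, y6 = T, y7 = T, y8 = F is a satisfying assignment.

SATISFIABLE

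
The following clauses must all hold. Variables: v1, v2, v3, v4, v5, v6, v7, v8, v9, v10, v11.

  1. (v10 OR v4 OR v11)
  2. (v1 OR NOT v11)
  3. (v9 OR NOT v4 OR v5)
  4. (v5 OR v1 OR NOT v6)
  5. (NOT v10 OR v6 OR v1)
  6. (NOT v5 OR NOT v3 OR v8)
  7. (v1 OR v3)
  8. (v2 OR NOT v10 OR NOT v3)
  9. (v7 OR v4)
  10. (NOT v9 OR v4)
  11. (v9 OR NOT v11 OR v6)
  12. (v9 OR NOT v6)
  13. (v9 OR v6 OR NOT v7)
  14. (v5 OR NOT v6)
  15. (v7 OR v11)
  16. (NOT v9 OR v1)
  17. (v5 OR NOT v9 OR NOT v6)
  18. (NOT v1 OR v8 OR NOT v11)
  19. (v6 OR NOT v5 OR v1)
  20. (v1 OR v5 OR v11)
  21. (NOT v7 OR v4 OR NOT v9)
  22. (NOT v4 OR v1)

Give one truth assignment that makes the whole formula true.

v1=True, v2=False, v3=True, v4=True, v5=True, v6=False, v7=True, v8=True, v9=True, v10=False, v11=False

Check each clause:
  1. (v4 OR v10 OR v11) — v4 is true.
  2. (NOT v11 OR v1) — v1 is true.
  3. (v9 OR NOT v4 OR v5) — v9 is true.
  4. (v5 OR NOT v6 OR v1) — v1 is true.
  5. (v1 OR v6 OR NOT v10) — v1 is true.
  6. (NOT v5 OR v8 OR NOT v3) — v8 is true.
  7. (v3 OR v1) — v1 is true.
  8. (NOT v3 OR v2 OR NOT v10) — NOT v10 is true.
  9. (v7 OR v4) — v4 is true.
  10. (NOT v9 OR v4) — v4 is true.
  11. (v9 OR NOT v11 OR v6) — v9 is true.
  12. (NOT v6 OR v9) — v9 is true.
  13. (v9 OR NOT v7 OR v6) — v9 is true.
  14. (NOT v6 OR v5) — NOT v6 is true.
  15. (v7 OR v11) — v7 is true.
  16. (v1 OR NOT v9) — v1 is true.
  17. (v5 OR NOT v6 OR NOT v9) — NOT v6 is true.
  18. (NOT v11 OR NOT v1 OR v8) — v8 is true.
  19. (v6 OR NOT v5 OR v1) — v1 is true.
  20. (v5 OR v11 OR v1) — v1 is true.
  21. (NOT v7 OR NOT v9 OR v4) — v4 is true.
  22. (NOT v4 OR v1) — v1 is true.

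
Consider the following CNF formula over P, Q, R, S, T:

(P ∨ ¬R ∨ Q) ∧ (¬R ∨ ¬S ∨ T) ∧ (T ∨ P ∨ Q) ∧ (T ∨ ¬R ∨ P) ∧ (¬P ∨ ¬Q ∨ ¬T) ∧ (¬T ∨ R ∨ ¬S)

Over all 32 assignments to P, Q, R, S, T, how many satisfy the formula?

15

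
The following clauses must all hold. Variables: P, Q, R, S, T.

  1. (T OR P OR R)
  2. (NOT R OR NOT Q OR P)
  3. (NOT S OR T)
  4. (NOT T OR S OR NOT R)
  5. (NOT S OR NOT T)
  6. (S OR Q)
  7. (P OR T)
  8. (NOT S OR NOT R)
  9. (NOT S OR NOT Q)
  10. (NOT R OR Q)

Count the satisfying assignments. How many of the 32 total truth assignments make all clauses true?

Satisfying assignments:
  P=0 Q=1 R=0 S=0 T=1
  P=1 Q=1 R=0 S=0 T=0
  P=1 Q=1 R=0 S=0 T=1
  P=1 Q=1 R=1 S=0 T=0
That's 4 in total.

4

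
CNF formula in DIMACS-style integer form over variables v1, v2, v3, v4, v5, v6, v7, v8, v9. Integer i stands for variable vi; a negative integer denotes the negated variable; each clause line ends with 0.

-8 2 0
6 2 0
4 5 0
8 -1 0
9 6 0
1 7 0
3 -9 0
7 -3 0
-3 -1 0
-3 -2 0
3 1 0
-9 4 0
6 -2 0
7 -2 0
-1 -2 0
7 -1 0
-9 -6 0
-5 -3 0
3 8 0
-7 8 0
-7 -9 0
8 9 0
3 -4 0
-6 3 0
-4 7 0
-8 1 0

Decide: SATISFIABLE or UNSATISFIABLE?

UNSATISFIABLE

v3 = True:
  propagation gives v7=True, v1=False, v2=False, v8=False; an empty clause results — contradiction.
v3 = False:
  propagation gives v9=False, v6=True; an empty clause results — contradiction.
Every branch closes, so no satisfying assignment exists.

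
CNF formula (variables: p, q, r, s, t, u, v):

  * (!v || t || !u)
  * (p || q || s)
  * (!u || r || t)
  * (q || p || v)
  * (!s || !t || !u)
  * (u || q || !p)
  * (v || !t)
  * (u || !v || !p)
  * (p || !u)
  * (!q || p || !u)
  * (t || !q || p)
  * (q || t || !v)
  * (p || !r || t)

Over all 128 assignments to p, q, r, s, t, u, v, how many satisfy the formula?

Split on p, then t.
  p=1, t=1: remaining (q,r,s,u,v) ∈ {(0,0,0,1,1); (0,1,0,1,1); (1,0,0,1,1); (1,1,0,1,1)} — 4.
  p=1, t=0: s free; 4 ways for (q,r,u,v) × 2^1 = 8.
  p=0, t=1: r free; 3 ways for (q,s,u,v) × 2^1 = 6.
  p=0, t=0: a clause becomes empty — 0.
Total: 4 + 8 + 6 + 0 = 18.

18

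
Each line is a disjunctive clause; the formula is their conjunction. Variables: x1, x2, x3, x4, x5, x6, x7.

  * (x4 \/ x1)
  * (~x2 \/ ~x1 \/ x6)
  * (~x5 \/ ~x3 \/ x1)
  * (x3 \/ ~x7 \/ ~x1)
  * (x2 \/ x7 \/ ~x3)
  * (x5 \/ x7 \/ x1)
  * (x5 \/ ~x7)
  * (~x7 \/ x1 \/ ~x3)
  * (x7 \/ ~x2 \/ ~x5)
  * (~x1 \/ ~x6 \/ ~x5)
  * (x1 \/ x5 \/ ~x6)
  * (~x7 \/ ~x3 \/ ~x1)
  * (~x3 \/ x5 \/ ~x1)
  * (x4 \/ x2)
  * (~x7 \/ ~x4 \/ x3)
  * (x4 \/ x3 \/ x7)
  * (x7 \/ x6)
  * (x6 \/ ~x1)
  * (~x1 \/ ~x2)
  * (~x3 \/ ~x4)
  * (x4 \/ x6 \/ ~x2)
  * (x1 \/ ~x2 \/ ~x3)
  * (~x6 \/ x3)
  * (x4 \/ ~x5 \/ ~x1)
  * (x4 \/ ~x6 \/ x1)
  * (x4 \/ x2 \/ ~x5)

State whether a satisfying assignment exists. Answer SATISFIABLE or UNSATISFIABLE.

UNSATISFIABLE

x1 = True:
  propagation gives x6=True, x5=False, x7=False, x3=False; an empty clause results — contradiction.
x1 = False:
  propagation gives x4=True, x3=False, x7=False, x5=True; an empty clause results — contradiction.
Every branch closes, so no satisfying assignment exists.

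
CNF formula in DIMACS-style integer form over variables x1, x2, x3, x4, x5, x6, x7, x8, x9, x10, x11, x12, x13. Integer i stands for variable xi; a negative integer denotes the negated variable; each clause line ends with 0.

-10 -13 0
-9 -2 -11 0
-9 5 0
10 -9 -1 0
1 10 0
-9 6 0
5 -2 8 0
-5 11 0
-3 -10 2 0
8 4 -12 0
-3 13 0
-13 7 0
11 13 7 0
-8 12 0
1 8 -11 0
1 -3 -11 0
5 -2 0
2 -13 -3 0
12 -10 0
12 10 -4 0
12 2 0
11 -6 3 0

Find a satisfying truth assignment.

x1 = False  x2 = False  x3 = False  x4 = False  x5 = True  x6 = True  x7 = True  x8 = True  x9 = False  x10 = True  x11 = True  x12 = True  x13 = False

x7 occurs only positively in the remaining clauses — set x7 = True.
x9 occurs only negated in the remaining clauses — set x9 = False.
Branch on x1: take x1 = False.
  then x10 is forced to True.
  then x13 is forced to False.
  then x3 is forced to False.
  then x12 is forced to True.
For the remaining variables, x2 = False, x4 = False, x5 = True, x6 = True, x8 = True, x11 = True works.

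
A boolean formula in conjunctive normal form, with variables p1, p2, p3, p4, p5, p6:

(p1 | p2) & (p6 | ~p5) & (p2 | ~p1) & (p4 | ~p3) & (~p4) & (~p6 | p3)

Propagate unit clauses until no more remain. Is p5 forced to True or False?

(~p4) stands alone — p4 = False.
From (~p3 | p4) and p4 = False: p3 = False.
(p3 | ~p6): since p3 = False, the clause reduces to (~p6). p6 = False.
In (~p5 | p6), p6 is now false; ~p5 must hold, so p5 = False.

False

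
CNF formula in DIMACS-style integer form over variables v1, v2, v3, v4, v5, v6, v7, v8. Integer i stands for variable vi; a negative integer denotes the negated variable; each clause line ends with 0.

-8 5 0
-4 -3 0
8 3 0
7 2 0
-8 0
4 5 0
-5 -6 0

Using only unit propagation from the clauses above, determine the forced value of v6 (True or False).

False

(~v8) stands alone — v8 = False.
(v3 | v8): since v8 = False, the clause reduces to (v3). v3 = True.
In (~v3 | ~v4), ~v3 is now false; ~v4 must hold, so v4 = False.
(v4 | v5): since v4 = False, the clause reduces to (v5). v5 = True.
(~v5 | ~v6): since v5 = True, the clause reduces to (~v6). v6 = False.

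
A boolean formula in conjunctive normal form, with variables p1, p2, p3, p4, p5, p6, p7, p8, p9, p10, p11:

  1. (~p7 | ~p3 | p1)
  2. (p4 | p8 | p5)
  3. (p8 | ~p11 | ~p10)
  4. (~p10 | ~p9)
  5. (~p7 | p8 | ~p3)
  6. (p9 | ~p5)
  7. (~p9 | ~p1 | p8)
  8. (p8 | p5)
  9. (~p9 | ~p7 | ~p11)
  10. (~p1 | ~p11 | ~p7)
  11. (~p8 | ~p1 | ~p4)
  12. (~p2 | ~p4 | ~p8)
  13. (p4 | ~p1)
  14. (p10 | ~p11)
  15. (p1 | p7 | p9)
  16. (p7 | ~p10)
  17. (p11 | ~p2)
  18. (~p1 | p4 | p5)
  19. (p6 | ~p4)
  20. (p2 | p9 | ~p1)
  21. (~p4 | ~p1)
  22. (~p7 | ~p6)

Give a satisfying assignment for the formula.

p1 = False  p2 = False  p3 = False  p4 = False  p5 = False  p6 = False  p7 = True  p8 = True  p9 = False  p10 = True  p11 = False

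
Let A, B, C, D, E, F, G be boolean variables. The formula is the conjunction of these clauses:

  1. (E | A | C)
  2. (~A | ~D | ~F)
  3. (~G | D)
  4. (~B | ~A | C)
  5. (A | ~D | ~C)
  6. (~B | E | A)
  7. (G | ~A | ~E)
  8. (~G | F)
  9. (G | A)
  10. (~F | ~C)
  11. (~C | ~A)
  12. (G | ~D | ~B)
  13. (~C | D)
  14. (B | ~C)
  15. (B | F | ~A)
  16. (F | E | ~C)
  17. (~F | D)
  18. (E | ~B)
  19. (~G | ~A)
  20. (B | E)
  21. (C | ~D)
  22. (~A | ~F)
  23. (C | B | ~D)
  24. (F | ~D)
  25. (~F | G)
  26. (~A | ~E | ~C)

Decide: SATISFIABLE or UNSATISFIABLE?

A = True:
  propagation gives C=False, B=False, F=True; an empty clause results — contradiction.
A = False:
  propagation gives G=True, D=True, C=False; an empty clause results — contradiction.
Every branch closes, so no satisfying assignment exists.

UNSATISFIABLE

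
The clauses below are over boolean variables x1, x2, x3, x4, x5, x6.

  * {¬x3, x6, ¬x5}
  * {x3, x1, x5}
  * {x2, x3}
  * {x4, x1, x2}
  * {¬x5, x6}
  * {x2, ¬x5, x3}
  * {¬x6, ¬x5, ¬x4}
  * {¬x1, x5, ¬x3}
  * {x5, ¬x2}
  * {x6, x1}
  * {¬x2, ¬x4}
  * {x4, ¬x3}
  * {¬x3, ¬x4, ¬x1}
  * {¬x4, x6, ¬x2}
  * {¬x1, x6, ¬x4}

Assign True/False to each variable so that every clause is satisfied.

x1=F  x2=T  x3=F  x4=F  x5=T  x6=T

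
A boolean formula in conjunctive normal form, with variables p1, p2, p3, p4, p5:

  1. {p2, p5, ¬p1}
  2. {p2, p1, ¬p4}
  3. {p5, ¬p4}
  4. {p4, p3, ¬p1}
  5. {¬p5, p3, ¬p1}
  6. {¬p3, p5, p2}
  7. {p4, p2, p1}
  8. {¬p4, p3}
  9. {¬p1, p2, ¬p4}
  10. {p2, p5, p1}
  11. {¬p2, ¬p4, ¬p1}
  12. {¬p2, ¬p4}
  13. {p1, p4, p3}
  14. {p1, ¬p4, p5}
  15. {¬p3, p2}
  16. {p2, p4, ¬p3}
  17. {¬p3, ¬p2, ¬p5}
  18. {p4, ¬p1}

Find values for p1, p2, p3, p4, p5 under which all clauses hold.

p1 = False, p2 = True, p3 = True, p4 = False, p5 = False

Check each clause:
  1. {p5, p2, ¬p1} — p2 is true.
  2. {p1, ¬p4, p2} — p2 is true.
  3. {¬p4, p5} — ¬p4 is true.
  4. {¬p1, p3, p4} — p3 is true.
  5. {¬p5, p3, ¬p1} — p3 is true.
  6. {p5, p2, ¬p3} — p2 is true.
  7. {p1, p2, p4} — p2 is true.
  8. {p3, ¬p4} — p3 is true.
  9. {¬p4, ¬p1, p2} — p2 is true.
  10. {p1, p2, p5} — p2 is true.
  11. {¬p4, ¬p2, ¬p1} — ¬p4 is true.
  12. {¬p4, ¬p2} — ¬p4 is true.
  13. {p4, p3, p1} — p3 is true.
  14. {p1, ¬p4, p5} — ¬p4 is true.
  15. {¬p3, p2} — p2 is true.
  16. {p2, p4, ¬p3} — p2 is true.
  17. {¬p5, ¬p2, ¬p3} — ¬p5 is true.
  18. {¬p1, p4} — ¬p1 is true.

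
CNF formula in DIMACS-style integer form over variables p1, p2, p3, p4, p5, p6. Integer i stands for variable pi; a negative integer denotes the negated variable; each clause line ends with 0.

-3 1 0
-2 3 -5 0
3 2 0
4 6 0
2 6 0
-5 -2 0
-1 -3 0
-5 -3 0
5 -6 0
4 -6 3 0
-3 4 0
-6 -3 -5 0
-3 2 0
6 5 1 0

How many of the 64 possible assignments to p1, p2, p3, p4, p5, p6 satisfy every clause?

The models are:
  p1=T p2=T p3=F p4=T p5=F p6=F
That's 1 in total.

1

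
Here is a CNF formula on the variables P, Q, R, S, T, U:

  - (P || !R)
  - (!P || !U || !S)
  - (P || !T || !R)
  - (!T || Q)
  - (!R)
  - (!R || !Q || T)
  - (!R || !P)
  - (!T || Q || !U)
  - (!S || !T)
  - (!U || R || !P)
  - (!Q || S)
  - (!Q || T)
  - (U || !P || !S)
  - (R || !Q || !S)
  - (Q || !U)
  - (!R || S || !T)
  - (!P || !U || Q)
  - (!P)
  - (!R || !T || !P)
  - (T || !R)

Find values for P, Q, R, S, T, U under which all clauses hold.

P=0  Q=0  R=0  S=1  T=0  U=0

Check each clause:
  1. (!R || P) — !R is true.
  2. (!U || !P || !S) — !U is true.
  3. (P || !R || !T) — !T is true.
  4. (Q || !T) — !T is true.
  5. (!R) — !R is true.
  6. (!Q || !R || T) — !R is true.
  7. (!R || !P) — !R is true.
  8. (Q || !T || !U) — !U is true.
  9. (!S || !T) — !T is true.
  10. (!U || R || !P) — !U is true.
  11. (S || !Q) — S is true.
  12. (!Q || T) — !Q is true.
  13. (!P || !S || U) — !P is true.
  14. (R || !Q || !S) — !Q is true.
  15. (!U || Q) — !U is true.
  16. (S || !R || !T) — !T is true.
  17. (!U || !P || Q) — !U is true.
  18. (!P) — !P is true.
  19. (!R || !T || !P) — !T is true.
  20. (T || !R) — !R is true.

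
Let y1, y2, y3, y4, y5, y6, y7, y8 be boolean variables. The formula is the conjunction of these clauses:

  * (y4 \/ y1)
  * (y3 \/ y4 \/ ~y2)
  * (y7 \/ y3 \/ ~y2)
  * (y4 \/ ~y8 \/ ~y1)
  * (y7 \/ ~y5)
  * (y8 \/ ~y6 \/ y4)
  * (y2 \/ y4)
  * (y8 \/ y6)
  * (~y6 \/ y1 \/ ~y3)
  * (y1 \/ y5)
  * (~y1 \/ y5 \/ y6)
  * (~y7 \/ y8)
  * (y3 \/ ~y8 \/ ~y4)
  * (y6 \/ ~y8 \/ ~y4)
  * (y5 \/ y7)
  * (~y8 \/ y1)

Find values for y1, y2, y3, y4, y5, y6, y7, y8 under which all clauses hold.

y1=T  y2=F  y3=T  y4=T  y5=F  y6=T  y7=T  y8=T

Try y1 = True.
Branch on y2: take y2 = False.
  then y4 is forced to True.
For the remaining variables, y3 = True, y5 = False, y6 = True, y7 = True, y8 = True works.
Every clause has at least one true literal under this assignment.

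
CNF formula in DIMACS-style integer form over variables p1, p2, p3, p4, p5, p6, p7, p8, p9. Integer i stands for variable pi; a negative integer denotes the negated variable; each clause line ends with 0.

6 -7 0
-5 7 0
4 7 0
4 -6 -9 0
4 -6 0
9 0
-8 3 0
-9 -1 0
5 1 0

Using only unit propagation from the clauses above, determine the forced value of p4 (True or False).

(p9) stands alone — p9 = True.
From (~p9 \/ ~p1) and p9 = True: p1 = False.
(p5 \/ p1) with p1 = False leaves only p5, so p5 = True.
From (~p5 \/ p7) and p5 = True: p7 = True.
(p6 \/ ~p7) with p7 = True leaves only p6, so p6 = True.
(~p6 \/ ~p9 \/ p4) with p6 = True, p9 = True leaves only p4, so p4 = True.

True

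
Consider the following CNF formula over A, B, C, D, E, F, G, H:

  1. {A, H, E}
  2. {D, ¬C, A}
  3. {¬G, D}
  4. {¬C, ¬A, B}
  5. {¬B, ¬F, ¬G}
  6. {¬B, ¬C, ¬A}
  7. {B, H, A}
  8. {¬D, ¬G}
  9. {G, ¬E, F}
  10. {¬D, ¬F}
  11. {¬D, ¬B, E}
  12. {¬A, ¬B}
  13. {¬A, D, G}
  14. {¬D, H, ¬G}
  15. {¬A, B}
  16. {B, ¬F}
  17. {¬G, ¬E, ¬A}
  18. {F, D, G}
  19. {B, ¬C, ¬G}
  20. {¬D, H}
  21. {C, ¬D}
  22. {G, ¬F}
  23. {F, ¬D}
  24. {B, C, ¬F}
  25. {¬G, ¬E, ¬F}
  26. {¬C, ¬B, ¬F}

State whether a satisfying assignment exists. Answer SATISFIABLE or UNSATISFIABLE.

B = True:
  D = True:
    propagation gives G=False, F=False; an empty clause results — contradiction.
  D = False:
    propagation gives C=False, G=False, F=True; an empty clause results — contradiction.
B = False:
  propagation gives A=False, H=True, F=False, D=False; an empty clause results — contradiction.
Every branch closes, so no satisfying assignment exists.

UNSATISFIABLE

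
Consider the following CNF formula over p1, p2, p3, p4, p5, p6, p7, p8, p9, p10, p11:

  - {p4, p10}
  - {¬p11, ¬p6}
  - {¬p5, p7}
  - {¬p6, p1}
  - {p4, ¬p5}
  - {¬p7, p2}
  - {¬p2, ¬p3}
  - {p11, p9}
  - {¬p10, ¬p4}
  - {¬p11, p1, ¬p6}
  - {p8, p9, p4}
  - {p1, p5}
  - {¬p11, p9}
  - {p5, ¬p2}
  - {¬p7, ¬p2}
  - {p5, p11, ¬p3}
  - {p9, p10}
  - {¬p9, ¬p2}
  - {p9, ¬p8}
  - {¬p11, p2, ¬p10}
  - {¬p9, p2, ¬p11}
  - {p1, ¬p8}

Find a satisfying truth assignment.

Pure literal: p1 appears only positively; assign p1 = True.
Pure literal: p3 appears only negated; assign p3 = False.
Set p2 = False and propagate.
  then p7 is forced to False.
  then p5 is forced to False.
The remaining clauses are satisfied by p4 = True, p6 = False, p8 = True, p9 = True, p10 = False, p11 = False.

p1 = True, p2 = False, p3 = False, p4 = True, p5 = False, p6 = False, p7 = False, p8 = True, p9 = True, p10 = False, p11 = False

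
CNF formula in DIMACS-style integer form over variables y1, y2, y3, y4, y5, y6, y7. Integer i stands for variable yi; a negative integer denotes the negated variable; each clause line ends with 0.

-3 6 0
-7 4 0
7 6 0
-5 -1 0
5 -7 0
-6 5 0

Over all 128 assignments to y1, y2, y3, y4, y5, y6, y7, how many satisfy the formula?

14

Split on y5, then y6.
  y5=1, y6=1: y2, y3 free; 3 ways for (y1,y4,y7) × 2^2 = 12.
  y5=1, y6=0: remaining (y1,y2,y3,y4,y7) ∈ {(0,0,0,1,1); (0,1,0,1,1)} — 2.
  y5=0, y6=1: a clause becomes empty — 0.
  y5=0, y6=0: a clause becomes empty — 0.
Total: 12 + 2 + 0 + 0 = 14.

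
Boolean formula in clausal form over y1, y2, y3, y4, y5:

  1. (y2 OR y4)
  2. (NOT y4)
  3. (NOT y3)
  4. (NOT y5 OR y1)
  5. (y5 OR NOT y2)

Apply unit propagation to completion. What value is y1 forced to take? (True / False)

(NOT y4) is a unit clause: y4 = False.
(y2 OR y4): since y4 = False, the clause reduces to (y2). y2 = True.
Unit clause (NOT y3) sets y3 = False.
From (NOT y2 OR y5) and y2 = True: y5 = True.
(NOT y5 OR y1) with y5 = True leaves only y1, so y1 = True.

True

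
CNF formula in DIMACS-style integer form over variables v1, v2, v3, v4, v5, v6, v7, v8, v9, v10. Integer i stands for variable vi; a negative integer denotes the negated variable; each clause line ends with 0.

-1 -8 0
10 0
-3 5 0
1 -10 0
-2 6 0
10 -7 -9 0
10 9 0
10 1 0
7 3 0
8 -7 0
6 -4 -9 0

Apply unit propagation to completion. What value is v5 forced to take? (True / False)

True

Unit clause (v10) sets v10 = True.
(NOT v10 OR v1) with v10 = True leaves only v1, so v1 = True.
(NOT v1 OR NOT v8) with v1 = True leaves only NOT v8, so v8 = False.
From (v8 OR NOT v7) and v8 = False: v7 = False.
In (v7 OR v3), v7 is now false; v3 must hold, so v3 = True.
From (NOT v3 OR v5) and v3 = True: v5 = True.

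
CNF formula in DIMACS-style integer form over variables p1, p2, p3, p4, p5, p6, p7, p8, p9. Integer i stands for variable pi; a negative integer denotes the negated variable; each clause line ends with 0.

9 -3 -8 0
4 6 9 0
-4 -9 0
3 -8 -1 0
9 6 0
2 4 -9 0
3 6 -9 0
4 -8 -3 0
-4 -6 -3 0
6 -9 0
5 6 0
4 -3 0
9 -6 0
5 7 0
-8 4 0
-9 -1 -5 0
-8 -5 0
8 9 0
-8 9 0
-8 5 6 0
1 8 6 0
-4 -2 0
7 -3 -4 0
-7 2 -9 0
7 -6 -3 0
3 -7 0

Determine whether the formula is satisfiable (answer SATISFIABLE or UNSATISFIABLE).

SATISFIABLE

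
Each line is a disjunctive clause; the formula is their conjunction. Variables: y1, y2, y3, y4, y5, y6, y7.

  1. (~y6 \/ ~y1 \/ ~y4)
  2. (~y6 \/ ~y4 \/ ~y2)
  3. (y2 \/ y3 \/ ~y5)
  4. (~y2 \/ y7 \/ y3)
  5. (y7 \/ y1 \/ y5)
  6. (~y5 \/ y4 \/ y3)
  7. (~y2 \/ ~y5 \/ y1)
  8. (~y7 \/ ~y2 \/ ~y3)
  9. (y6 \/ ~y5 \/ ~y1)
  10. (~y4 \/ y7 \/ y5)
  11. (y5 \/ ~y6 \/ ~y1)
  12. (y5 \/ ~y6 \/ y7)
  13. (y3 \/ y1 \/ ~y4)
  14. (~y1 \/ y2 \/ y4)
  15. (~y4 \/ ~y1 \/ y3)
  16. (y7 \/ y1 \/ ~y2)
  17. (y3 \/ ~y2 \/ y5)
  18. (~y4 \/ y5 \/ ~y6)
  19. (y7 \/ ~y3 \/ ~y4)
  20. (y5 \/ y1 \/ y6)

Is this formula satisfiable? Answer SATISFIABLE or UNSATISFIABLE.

Branch on y1: take y1 = False.
Try y2 = False.
Branch on y3: take y3 = True.
The remaining clauses are satisfied by y4 = True, y5 = True, y6 = False, y7 = True.
So y1=False, y2=False, y3=True, y4=True, y5=True, y6=False, y7=True is a satisfying assignment.

SATISFIABLE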